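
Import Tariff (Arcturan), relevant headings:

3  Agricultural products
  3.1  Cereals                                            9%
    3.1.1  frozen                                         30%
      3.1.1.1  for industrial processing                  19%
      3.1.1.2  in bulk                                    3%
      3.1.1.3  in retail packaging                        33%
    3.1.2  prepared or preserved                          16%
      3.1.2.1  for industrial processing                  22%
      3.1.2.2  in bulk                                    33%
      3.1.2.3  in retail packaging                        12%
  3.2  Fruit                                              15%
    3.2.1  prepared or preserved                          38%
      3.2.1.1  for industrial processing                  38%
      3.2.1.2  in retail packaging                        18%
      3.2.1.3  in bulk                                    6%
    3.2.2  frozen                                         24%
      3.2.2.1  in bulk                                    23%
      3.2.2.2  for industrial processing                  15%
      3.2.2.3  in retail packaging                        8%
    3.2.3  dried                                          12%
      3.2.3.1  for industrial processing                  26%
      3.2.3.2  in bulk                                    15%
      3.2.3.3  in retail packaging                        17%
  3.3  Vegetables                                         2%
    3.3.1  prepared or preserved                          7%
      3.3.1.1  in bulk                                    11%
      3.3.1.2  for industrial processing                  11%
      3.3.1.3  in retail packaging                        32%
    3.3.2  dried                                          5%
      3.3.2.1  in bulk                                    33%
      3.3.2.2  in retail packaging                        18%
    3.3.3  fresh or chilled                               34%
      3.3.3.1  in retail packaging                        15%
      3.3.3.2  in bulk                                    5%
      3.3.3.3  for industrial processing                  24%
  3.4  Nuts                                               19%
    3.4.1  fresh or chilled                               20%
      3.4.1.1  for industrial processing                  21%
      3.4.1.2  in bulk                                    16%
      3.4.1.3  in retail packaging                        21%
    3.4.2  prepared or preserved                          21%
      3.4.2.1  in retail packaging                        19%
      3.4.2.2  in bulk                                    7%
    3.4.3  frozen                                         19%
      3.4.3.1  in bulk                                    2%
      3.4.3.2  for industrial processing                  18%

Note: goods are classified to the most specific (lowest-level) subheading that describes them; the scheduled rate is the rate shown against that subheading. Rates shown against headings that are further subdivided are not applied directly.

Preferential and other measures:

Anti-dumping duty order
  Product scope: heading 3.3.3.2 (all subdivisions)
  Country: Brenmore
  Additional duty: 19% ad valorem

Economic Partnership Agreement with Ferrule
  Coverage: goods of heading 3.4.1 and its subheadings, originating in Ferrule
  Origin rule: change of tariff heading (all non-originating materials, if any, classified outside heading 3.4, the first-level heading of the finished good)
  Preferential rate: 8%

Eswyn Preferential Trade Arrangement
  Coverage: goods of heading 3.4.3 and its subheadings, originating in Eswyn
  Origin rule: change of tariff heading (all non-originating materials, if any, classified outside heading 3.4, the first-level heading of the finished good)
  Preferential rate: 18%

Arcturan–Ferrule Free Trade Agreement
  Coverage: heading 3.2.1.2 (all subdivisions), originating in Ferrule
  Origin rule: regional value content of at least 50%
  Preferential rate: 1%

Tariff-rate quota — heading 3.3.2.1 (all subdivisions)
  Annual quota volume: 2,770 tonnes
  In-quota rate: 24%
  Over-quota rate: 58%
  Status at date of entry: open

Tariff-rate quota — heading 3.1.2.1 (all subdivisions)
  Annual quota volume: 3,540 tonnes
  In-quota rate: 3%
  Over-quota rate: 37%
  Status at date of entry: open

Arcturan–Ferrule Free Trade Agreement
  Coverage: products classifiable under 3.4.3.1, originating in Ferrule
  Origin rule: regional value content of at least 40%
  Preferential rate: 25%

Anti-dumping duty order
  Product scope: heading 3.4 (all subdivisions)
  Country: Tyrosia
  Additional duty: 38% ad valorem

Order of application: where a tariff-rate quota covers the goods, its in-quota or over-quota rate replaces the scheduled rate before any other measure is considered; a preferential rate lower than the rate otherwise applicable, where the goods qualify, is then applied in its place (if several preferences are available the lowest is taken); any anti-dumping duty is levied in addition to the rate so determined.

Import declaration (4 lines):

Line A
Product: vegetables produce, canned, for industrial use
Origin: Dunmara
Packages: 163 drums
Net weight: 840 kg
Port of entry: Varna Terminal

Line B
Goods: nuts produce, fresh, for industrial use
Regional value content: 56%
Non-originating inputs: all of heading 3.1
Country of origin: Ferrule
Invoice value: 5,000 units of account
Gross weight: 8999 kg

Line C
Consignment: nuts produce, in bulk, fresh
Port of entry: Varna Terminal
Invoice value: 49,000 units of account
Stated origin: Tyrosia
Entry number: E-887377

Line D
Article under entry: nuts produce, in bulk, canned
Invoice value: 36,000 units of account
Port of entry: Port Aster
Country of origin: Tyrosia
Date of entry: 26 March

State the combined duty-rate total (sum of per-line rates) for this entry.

Line A: vegetables → 3.3; canned → 3.3.1; for industrial use → 3.3.1.2. Scheduled 11%. No special measure applies. → 11%.
Line B: nuts → 3.4; fresh → 3.4.1; for industrial use → 3.4.1.1. Scheduled 21%. Ferrule agreement on 3.4.1: CTH met → 8% available; Ferrule agreement on 3.2.1.2: 3.4.1.1 not covered; Ferrule agreement on 3.4.3.1: 3.4.1.1 not covered; preferential 8%. → 8%.
Line C: nuts → 3.4; fresh → 3.4.1; in bulk → 3.4.1.2. Scheduled 16%. anti-dumping (Tyrosia, 3.4): +38%; total 16% + 38% = 54%. → 54%.
Line D: nuts → 3.4; canned → 3.4.2; in bulk → 3.4.2.2. Scheduled 7%. anti-dumping (Tyrosia, 3.4): +38%; total 7% + 38% = 45%. → 45%.
Sum: 11% + 8% + 54% + 45% = 118%.

118%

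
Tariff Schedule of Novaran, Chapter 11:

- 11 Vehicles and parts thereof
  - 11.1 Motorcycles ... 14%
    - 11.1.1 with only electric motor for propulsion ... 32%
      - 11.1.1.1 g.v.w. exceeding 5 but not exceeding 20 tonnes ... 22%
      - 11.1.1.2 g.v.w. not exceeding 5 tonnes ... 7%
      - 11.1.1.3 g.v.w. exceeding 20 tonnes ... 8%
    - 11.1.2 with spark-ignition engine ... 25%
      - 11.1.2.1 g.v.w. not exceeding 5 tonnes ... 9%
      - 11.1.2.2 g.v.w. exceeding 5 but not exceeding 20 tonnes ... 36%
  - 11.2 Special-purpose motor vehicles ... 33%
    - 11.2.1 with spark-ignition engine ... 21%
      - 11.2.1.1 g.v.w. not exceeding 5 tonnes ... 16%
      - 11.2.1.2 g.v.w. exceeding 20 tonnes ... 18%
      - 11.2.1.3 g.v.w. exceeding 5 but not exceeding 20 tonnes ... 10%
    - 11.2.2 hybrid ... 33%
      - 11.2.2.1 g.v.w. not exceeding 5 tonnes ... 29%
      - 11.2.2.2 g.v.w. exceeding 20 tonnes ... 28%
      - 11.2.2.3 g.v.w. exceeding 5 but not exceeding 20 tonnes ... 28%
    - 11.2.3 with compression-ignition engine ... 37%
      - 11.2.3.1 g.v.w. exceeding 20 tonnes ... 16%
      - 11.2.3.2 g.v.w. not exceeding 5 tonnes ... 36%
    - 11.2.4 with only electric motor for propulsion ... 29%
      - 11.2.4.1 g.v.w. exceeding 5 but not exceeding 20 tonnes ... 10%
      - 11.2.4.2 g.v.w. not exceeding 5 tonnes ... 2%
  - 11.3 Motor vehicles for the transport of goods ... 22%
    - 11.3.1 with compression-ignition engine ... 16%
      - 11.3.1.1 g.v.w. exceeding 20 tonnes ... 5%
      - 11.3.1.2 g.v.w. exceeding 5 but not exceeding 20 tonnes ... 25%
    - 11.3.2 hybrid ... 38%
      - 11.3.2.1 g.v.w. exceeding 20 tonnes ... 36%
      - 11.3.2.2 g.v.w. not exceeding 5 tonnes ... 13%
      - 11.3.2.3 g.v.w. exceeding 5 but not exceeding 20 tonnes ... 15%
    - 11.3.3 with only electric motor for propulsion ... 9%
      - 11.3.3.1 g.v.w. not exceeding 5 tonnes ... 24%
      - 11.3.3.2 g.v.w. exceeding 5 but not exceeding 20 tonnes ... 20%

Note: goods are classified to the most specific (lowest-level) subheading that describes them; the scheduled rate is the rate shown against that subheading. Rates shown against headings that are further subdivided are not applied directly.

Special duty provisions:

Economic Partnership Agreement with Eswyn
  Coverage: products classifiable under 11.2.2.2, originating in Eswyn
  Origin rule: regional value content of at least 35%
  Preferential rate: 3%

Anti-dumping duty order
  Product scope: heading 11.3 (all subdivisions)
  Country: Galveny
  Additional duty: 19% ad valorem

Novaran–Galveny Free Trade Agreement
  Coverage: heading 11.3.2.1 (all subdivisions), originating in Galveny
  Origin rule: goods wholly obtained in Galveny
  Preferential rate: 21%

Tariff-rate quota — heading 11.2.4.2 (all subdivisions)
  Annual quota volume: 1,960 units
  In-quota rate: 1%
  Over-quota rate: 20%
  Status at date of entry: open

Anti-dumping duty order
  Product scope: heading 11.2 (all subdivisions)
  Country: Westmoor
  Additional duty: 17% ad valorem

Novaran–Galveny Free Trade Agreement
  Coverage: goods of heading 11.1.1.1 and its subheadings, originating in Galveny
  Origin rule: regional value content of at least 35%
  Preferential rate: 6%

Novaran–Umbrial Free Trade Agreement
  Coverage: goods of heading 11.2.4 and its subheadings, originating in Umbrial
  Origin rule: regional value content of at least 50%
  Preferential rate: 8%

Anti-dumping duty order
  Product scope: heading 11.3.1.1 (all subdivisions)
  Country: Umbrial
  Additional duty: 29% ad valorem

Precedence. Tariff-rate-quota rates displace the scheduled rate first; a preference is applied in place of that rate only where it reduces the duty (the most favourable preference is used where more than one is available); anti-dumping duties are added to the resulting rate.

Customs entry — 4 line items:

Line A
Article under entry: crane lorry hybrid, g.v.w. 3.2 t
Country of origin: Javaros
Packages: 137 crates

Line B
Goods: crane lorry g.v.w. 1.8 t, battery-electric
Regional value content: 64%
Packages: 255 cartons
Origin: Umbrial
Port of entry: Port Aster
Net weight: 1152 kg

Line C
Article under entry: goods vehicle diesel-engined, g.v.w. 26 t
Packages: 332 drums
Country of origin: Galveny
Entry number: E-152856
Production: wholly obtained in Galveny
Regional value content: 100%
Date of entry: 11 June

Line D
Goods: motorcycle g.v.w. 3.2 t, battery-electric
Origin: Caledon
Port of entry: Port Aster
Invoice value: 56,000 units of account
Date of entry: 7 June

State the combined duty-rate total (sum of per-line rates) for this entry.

Line A: crane lorry → 11.2; hybrid → 11.2.2; g.v.w. 3.2 t → 11.2.2.1. Scheduled 29%. No special measure applies. → 29%.
Line B: crane lorry → 11.2; battery-electric → 11.2.4; g.v.w. 1.8 t → 11.2.4.2. Scheduled 2%. quota on 11.2.4.2 open → in-quota 1%; Umbrial agreement on 11.2.4: RVC ≥ 50% → 8% available; preference 8% not lower than 1% → no reduction. → 1%.
Line C: goods vehicle → 11.3; diesel-engined → 11.3.1; g.v.w. 26 t → 11.3.1.1. Scheduled 5%. Galveny agreement on 11.3.2.1: 11.3.1.1 not covered; Galveny agreement on 11.1.1.1: 11.3.1.1 not covered; anti-dumping (Galveny, 11.3): +19%; total 5% + 19% = 24%. → 24%.
Line D: motorcycle → 11.1; battery-electric → 11.1.1; g.v.w. 3.2 t → 11.1.1.2. Scheduled 7%. No special measure applies. → 7%.
Sum: 29% + 1% + 24% + 7% = 61%.

61%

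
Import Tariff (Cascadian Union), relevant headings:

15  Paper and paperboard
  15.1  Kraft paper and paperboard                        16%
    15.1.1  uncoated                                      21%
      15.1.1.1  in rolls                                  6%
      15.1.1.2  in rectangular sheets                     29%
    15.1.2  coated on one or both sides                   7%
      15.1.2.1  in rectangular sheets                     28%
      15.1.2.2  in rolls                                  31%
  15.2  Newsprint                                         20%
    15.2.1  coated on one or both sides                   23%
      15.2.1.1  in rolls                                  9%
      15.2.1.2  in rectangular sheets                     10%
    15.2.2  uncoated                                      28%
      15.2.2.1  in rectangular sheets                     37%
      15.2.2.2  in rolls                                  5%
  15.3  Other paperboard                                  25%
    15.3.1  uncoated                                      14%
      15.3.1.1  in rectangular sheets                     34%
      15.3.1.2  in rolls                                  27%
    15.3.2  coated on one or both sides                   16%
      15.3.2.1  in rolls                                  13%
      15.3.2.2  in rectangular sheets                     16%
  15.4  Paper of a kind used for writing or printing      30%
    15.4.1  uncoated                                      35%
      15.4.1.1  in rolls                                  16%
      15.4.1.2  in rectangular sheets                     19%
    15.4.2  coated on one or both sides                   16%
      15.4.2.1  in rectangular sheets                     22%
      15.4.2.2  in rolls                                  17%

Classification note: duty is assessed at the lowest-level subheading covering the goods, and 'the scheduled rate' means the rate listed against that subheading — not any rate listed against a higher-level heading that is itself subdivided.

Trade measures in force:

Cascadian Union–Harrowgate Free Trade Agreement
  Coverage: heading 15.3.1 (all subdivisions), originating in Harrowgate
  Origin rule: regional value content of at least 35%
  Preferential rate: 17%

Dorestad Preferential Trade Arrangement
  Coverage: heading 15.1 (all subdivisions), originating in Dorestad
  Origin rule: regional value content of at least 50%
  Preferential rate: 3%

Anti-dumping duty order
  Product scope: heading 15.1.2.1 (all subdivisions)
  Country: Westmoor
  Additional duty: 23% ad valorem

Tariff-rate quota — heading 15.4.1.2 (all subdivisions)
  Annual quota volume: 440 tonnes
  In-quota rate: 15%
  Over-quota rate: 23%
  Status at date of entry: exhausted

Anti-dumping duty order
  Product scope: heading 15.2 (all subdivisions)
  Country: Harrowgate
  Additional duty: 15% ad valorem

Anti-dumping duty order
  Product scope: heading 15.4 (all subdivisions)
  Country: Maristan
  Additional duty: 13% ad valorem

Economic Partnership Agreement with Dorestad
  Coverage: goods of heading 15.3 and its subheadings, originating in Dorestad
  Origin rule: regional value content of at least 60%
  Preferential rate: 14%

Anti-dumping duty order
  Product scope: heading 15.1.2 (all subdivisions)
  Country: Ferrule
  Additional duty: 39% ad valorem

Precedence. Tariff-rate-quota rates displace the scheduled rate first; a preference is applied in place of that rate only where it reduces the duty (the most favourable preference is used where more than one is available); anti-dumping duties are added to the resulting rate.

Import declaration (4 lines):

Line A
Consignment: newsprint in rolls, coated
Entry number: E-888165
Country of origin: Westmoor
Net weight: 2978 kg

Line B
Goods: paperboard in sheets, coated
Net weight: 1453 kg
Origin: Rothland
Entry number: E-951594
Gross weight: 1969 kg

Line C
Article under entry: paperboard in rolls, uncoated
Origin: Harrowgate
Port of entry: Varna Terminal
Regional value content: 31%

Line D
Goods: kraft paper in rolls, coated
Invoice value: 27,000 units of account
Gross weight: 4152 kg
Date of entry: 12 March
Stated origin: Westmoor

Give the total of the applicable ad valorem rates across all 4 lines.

Line A: newsprint → 15.2; coated → 15.2.1; in rolls → 15.2.1.1. Scheduled 9%. No special measure applies. → 9%.
Line B: paperboard → 15.3; coated → 15.3.2; in sheets → 15.3.2.2. Scheduled 16%. No special measure applies. → 16%.
Line C: paperboard → 15.3; uncoated → 15.3.1; in rolls → 15.3.1.2. Scheduled 27%. Harrowgate agreement on 15.3.1: RVC < 35%. → 27%.
Line D: kraft paper → 15.1; coated → 15.1.2; in rolls → 15.1.2.2. Scheduled 31%. No special measure applies. → 31%.
Sum: 9% + 16% + 27% + 31% = 83%.

83%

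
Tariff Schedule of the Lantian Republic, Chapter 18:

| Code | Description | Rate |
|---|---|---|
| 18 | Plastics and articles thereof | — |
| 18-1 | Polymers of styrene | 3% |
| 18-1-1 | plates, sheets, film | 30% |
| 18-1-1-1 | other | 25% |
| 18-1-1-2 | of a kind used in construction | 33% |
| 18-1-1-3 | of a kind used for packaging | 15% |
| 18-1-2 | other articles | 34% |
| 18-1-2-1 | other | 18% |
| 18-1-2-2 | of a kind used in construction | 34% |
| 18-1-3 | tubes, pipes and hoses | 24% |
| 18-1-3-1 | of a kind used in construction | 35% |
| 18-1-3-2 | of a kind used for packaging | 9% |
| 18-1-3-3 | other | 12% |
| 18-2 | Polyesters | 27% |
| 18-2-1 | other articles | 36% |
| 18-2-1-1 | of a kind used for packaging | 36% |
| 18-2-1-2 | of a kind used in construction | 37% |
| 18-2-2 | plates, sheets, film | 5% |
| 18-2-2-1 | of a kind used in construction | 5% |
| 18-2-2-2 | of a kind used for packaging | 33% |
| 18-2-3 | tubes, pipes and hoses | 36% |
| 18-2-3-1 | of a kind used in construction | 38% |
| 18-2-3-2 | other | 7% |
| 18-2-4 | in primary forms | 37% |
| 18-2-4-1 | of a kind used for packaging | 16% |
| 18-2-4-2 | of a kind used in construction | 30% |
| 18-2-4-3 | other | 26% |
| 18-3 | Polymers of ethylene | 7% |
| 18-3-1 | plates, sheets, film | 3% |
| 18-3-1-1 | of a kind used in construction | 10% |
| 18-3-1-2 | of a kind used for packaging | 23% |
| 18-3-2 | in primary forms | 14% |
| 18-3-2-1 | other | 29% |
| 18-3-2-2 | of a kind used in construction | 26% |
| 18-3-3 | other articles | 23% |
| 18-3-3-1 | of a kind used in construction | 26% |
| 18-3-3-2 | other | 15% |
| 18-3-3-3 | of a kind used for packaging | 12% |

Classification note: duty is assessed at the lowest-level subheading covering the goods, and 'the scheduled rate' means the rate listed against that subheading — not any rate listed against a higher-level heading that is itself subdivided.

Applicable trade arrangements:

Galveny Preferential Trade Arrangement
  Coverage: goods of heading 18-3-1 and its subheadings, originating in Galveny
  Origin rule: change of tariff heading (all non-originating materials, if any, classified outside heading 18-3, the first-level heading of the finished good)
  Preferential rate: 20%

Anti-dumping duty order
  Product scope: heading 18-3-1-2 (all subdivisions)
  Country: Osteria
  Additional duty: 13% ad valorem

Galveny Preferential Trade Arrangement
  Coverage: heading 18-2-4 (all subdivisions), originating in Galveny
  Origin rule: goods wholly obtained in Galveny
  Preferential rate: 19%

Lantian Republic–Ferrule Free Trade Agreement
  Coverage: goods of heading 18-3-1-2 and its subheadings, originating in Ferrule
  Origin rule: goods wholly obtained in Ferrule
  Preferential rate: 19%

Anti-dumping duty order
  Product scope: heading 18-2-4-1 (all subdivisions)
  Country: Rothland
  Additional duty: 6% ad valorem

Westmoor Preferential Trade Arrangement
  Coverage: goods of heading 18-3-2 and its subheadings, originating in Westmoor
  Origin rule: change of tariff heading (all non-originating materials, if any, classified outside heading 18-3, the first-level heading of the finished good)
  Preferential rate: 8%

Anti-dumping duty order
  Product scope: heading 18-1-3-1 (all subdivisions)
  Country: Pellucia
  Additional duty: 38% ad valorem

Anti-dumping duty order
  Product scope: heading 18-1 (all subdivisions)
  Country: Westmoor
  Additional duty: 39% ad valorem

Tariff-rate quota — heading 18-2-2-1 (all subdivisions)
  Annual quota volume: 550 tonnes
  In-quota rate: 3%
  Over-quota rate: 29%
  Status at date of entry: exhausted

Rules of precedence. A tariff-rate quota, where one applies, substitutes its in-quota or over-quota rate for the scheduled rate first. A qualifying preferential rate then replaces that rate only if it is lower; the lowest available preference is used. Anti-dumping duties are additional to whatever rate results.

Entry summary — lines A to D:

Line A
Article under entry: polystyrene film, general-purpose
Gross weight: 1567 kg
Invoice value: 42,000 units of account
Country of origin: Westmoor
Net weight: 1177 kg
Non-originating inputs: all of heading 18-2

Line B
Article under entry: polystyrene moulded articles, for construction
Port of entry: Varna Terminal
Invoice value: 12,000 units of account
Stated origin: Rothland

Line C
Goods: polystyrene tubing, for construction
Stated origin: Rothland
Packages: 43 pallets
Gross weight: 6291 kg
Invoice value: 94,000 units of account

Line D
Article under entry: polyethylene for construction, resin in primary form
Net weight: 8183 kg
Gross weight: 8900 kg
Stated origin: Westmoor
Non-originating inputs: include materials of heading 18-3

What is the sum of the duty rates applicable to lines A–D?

Line A: polystyrene → 18-1; film → 18-1-1; general-purpose → 18-1-1-1. Scheduled 25%. Westmoor agreement on 18-3-2: 18-1-1-1 not covered; anti-dumping (Westmoor, 18-1): +39%; total 25% + 39% = 64%. → 64%.
Line B: polystyrene → 18-1; moulded articles → 18-1-2; for construction → 18-1-2-2. Scheduled 34%. No special measure applies. → 34%.
Line C: polystyrene → 18-1; tubing → 18-1-3; for construction → 18-1-3-1. Scheduled 35%. No special measure applies. → 35%.
Line D: polyethylene → 18-3; resin in primary form → 18-3-2; for construction → 18-3-2-2. Scheduled 26%. Westmoor agreement on 18-3-2: CTH not met. → 26%.
Sum: 64% + 34% + 35% + 26% = 159%.

159%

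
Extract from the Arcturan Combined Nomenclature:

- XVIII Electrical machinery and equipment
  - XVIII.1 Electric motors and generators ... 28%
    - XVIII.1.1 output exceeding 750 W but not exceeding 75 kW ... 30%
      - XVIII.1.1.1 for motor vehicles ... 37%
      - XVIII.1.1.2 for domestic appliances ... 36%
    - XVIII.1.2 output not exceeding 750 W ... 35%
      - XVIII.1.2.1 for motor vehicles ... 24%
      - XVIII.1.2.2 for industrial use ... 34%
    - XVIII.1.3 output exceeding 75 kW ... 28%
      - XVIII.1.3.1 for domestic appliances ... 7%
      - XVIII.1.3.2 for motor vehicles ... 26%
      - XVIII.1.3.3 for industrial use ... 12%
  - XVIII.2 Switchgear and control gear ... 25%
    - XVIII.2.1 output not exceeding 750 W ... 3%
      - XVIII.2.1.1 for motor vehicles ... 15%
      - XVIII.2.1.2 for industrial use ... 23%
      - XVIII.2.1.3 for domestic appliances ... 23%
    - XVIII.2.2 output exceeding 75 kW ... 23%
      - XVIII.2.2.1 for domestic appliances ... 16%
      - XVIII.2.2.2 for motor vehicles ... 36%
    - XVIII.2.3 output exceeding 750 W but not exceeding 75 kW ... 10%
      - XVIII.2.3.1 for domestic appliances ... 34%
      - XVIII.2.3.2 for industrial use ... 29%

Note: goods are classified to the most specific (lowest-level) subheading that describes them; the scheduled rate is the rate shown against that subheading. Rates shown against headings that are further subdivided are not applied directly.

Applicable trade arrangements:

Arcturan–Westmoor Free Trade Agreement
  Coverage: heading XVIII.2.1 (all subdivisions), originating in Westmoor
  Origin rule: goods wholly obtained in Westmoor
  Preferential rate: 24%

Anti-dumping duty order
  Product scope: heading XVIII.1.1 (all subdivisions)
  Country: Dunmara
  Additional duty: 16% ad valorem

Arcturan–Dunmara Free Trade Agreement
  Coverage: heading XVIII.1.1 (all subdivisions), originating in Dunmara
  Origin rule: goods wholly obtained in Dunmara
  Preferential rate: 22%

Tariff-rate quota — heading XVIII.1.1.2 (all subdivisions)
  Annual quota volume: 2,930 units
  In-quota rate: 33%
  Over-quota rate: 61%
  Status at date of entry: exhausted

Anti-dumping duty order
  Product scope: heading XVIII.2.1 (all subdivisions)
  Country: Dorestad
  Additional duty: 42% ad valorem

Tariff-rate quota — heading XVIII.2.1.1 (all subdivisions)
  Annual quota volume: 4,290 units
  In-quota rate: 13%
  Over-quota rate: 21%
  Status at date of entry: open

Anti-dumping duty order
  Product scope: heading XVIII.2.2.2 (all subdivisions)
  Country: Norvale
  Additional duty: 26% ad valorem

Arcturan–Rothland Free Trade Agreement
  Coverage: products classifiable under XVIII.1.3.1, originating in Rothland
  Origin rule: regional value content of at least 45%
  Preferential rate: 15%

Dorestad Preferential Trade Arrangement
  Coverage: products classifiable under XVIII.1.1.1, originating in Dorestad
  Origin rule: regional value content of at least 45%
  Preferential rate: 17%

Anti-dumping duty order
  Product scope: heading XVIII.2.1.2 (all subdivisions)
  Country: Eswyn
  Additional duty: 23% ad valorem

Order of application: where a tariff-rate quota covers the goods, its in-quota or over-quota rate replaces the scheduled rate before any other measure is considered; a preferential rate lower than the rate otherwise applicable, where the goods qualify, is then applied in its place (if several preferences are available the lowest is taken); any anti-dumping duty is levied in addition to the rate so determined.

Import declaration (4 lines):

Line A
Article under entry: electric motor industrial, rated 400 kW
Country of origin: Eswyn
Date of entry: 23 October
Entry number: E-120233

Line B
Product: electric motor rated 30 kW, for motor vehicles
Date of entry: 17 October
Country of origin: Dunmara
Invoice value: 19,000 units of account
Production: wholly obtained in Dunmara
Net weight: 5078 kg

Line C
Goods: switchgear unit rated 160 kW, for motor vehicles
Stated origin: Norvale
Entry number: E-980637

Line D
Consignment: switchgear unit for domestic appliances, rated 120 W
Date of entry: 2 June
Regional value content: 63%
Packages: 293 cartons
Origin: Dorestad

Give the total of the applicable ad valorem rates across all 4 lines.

177%

Line A: electric motor → XVIII.1; rated 400 kW → XVIII.1.3; industrial → XVIII.1.3.3. Scheduled 12%. No special measure applies. → 12%.
Line B: electric motor → XVIII.1; rated 30 kW → XVIII.1.1; for motor vehicles → XVIII.1.1.1. Scheduled 37%. Dunmara agreement on XVIII.1.1: wholly obtained → 22% available; preferential 22%; anti-dumping (Dunmara, XVIII.1.1): +16%; total 22% + 16% = 38%. → 38%.
Line C: switchgear unit → XVIII.2; rated 160 kW → XVIII.2.2; for motor vehicles → XVIII.2.2.2. Scheduled 36%. anti-dumping (Norvale, XVIII.2.2.2): +26%; total 36% + 26% = 62%. → 62%.
Line D: switchgear unit → XVIII.2; rated 120 W → XVIII.2.1; for domestic appliances → XVIII.2.1.3. Scheduled 23%. Dorestad agreement on XVIII.1.1.1: XVIII.2.1.3 not covered; anti-dumping (Dorestad, XVIII.2.1): +42%; total 23% + 42% = 65%. → 65%.
Sum: 12% + 38% + 62% + 65% = 177%.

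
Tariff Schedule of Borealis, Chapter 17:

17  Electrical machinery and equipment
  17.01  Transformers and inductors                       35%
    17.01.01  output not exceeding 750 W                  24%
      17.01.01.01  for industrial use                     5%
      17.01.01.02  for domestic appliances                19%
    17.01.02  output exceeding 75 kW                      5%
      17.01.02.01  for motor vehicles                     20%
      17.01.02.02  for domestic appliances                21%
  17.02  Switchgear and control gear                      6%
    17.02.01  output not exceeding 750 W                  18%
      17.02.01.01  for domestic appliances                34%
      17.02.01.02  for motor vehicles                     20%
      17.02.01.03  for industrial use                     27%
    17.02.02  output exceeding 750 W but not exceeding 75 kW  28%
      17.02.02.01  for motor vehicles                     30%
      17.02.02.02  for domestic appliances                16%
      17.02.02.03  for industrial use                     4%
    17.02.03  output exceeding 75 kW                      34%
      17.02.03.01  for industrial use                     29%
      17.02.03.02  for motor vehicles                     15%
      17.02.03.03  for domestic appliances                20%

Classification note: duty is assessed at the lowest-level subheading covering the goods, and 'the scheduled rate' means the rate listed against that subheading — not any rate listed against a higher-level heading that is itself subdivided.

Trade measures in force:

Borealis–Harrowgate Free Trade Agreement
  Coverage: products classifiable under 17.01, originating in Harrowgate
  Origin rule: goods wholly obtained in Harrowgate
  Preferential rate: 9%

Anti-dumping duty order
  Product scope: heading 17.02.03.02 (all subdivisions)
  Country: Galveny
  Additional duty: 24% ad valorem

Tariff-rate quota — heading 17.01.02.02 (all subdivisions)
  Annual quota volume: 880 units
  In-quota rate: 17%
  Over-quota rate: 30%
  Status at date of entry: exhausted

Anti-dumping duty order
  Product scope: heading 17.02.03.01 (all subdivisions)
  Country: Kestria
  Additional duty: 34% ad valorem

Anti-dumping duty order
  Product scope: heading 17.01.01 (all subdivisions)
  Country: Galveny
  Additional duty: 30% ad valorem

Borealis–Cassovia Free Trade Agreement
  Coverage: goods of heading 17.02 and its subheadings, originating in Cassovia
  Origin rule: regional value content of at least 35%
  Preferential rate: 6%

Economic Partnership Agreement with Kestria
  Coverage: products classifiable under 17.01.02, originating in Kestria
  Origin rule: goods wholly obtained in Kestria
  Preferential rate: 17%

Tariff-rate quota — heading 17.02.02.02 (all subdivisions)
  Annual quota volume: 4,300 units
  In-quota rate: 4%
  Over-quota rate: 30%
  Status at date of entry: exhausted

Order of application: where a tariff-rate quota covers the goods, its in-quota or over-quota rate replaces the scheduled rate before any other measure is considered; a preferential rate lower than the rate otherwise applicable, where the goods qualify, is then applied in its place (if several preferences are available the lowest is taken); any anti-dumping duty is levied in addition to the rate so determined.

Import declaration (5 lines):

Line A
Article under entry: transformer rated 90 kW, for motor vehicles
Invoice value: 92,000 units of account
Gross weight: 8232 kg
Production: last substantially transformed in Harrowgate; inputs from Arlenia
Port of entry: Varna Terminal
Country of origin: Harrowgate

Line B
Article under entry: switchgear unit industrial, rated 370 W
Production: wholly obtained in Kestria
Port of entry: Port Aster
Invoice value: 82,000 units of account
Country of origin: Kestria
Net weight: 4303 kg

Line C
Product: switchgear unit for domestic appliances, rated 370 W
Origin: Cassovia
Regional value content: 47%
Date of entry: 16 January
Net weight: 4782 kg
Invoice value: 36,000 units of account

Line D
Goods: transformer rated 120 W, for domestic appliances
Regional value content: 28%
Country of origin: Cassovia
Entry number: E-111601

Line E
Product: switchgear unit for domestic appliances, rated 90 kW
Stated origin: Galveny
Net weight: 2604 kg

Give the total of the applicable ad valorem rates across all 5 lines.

92%

Line A: transformer → 17.01; rated 90 kW → 17.01.02; for motor vehicles → 17.01.02.01. Scheduled 20%. Harrowgate agreement on 17.01: not wholly obtained. → 20%.
Line B: switchgear unit → 17.02; rated 370 W → 17.02.01; industrial → 17.02.01.03. Scheduled 27%. Kestria agreement on 17.01.02: 17.02.01.03 not covered. → 27%.
Line C: switchgear unit → 17.02; rated 370 W → 17.02.01; for domestic appliances → 17.02.01.01. Scheduled 34%. Cassovia agreement on 17.02: RVC ≥ 35% → 6% available; preferential 6%. → 6%.
Line D: transformer → 17.01; rated 120 W → 17.01.01; for domestic appliances → 17.01.01.02. Scheduled 19%. Cassovia agreement on 17.02: 17.01.01.02 not covered. → 19%.
Line E: switchgear unit → 17.02; rated 90 kW → 17.02.03; for domestic appliances → 17.02.03.03. Scheduled 20%. No special measure applies. → 20%.
Sum: 20% + 27% + 6% + 19% + 20% = 92%.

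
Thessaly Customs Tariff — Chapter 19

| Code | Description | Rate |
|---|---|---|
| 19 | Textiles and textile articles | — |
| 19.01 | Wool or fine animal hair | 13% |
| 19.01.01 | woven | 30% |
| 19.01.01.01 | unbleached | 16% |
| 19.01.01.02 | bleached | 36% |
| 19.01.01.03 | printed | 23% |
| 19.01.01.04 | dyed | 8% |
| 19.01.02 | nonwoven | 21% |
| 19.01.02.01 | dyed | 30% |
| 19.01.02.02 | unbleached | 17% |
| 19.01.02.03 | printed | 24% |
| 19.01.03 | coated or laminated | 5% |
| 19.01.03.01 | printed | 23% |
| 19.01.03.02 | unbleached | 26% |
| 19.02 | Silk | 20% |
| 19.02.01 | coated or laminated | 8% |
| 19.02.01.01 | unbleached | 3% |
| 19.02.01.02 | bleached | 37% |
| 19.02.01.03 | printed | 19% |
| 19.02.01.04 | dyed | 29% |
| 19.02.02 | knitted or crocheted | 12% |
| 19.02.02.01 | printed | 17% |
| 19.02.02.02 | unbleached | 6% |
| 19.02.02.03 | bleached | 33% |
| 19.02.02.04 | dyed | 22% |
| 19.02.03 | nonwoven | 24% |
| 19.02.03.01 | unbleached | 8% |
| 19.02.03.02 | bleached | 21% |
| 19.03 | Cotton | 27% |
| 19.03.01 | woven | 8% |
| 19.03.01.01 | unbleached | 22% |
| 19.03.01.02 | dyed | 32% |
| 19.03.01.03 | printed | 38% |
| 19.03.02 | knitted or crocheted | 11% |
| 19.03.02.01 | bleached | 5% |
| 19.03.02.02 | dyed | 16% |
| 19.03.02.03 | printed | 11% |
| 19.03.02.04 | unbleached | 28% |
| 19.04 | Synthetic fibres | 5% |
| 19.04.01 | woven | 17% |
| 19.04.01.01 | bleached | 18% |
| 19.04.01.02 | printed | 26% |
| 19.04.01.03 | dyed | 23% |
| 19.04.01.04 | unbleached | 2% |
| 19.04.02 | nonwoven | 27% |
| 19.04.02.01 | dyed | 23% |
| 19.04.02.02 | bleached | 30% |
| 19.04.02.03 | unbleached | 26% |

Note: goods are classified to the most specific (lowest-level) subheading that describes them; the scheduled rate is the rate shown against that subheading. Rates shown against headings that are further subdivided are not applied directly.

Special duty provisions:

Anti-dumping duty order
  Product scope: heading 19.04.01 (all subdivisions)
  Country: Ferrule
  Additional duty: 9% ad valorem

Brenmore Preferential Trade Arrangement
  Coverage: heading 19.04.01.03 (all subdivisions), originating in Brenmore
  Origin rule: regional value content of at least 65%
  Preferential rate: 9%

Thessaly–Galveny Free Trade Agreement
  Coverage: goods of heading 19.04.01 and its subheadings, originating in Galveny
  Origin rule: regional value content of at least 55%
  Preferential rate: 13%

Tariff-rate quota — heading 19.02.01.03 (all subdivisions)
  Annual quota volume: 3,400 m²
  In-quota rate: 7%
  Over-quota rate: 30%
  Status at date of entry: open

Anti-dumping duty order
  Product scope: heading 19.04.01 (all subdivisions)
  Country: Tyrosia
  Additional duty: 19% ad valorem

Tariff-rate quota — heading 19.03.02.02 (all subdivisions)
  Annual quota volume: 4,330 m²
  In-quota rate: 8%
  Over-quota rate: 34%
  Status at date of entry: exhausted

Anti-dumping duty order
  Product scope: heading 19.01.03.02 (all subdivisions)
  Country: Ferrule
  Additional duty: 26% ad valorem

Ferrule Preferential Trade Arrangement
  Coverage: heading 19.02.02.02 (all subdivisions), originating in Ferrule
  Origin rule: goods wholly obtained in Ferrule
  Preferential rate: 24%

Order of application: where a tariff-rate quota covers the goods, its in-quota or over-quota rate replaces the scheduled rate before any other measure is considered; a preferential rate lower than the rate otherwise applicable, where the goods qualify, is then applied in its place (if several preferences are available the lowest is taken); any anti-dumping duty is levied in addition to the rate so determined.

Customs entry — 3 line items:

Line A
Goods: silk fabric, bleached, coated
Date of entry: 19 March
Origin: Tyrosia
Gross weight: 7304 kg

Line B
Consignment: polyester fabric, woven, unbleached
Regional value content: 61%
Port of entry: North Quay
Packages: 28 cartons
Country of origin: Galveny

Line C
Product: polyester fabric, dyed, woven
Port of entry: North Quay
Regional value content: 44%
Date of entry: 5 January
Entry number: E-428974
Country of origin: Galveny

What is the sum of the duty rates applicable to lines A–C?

62%

Line A: silk → 19.02; coated → 19.02.01; bleached → 19.02.01.02. Scheduled 37%. No special measure applies. → 37%.
Line B: polyester → 19.04; woven → 19.04.01; unbleached → 19.04.01.04. Scheduled 2%. Galveny agreement on 19.04.01: RVC ≥ 55% → 13% available; preference 13% not lower than 2% → no reduction. → 2%.
Line C: polyester → 19.04; woven → 19.04.01; dyed → 19.04.01.03. Scheduled 23%. Galveny agreement on 19.04.01: RVC < 55%. → 23%.
Sum: 37% + 2% + 23% = 62%.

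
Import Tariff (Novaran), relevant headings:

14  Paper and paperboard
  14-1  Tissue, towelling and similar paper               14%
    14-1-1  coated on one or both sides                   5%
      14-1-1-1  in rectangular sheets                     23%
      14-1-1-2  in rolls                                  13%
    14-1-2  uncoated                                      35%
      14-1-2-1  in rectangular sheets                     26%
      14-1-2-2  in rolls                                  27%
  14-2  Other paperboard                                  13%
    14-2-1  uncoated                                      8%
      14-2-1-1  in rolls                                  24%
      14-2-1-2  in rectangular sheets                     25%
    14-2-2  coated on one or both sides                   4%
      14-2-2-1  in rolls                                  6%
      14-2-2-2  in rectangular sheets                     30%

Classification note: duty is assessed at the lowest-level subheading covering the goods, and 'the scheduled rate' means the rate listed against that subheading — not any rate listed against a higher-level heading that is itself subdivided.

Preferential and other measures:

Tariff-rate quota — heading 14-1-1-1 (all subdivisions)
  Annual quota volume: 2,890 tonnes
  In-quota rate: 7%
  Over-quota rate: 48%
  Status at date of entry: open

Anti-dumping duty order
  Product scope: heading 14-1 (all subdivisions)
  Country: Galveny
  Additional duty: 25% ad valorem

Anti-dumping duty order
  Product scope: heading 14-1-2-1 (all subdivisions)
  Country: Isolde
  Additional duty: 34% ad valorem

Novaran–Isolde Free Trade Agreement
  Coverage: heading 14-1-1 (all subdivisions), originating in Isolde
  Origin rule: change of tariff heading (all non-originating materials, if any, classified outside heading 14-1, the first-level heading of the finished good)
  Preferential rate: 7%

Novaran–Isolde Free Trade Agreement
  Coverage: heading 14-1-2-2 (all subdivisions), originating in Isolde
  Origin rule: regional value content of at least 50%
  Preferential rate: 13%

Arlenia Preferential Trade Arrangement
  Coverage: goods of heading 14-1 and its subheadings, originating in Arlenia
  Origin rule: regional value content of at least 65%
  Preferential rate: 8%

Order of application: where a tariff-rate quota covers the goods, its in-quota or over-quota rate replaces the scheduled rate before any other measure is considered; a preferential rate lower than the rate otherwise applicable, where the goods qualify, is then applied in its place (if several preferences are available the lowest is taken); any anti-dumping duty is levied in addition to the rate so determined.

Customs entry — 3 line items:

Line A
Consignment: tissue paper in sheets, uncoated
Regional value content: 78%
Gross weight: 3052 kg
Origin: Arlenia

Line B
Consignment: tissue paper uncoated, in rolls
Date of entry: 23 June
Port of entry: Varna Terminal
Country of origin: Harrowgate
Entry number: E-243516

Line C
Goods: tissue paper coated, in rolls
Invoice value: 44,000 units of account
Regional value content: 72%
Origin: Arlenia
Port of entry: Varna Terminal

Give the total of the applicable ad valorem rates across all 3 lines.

43%

Line A: tissue paper → 14-1; uncoated → 14-1-2; in sheets → 14-1-2-1. Scheduled 26%. Arlenia agreement on 14-1: RVC ≥ 65% → 8% available; preferential 8%. → 8%.
Line B: tissue paper → 14-1; uncoated → 14-1-2; in rolls → 14-1-2-2. Scheduled 27%. No special measure applies. → 27%.
Line C: tissue paper → 14-1; coated → 14-1-1; in rolls → 14-1-1-2. Scheduled 13%. Arlenia agreement on 14-1: RVC ≥ 65% → 8% available; preferential 8%. → 8%.
Sum: 8% + 27% + 8% = 43%.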